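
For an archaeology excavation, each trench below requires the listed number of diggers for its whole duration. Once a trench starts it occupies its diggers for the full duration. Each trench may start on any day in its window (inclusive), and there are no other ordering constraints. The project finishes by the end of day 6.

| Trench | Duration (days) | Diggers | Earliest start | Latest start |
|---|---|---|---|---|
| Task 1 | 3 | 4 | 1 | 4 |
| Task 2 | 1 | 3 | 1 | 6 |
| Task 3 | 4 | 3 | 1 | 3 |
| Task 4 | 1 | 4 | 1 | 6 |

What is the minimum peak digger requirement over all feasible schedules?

7

Early-start (Task 1@1, Task 2@1, Task 3@1, Task 4@1) gives peak 14: d1:14  d2:7  d3:7  d4:3  d5:0  d6:0.
Shift Task 3→2, Task 4→4.
Schedule Task 1@1, Task 2@1, Task 3@2, Task 4@4: d1:7  d2:7  d3:7  d4:7  d5:3  d6:0 — peak 7.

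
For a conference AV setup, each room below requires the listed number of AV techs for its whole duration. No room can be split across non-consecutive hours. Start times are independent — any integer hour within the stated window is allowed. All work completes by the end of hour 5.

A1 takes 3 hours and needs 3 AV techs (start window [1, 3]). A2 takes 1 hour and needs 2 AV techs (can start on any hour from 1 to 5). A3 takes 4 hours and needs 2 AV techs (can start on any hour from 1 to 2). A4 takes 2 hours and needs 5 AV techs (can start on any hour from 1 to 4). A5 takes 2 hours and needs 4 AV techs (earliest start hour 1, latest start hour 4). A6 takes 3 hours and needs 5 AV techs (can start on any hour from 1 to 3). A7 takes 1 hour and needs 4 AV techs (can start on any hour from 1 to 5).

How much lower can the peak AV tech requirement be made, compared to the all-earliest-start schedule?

Early-start peak: h1:25  h2:19  h3:10  h4:2  h5:0 ⇒ 25.
Leveled (A1@1, A2@2, A3@2, A4@1, A5@4, A6@3, A7@1): h1:12  h2:12  h3:10  h4:11  h5:11 ⇒ 12.
Reduction 25 − 12 = 13.

13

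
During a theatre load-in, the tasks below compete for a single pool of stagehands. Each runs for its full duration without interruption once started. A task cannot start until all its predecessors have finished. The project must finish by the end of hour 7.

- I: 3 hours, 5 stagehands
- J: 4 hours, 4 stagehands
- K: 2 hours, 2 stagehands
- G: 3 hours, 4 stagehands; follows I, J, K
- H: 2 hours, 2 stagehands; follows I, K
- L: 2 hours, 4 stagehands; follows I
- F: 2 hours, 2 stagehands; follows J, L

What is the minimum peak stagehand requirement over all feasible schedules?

Schedule I@1, J@1, K@1, G@5, H@4, L@4, F@6: h1:11  h2:11  h3:9  h4:10  h5:10  h6:6  h7:6 — peak 11.
No arrangement of the 8 feasible schedules does better.

11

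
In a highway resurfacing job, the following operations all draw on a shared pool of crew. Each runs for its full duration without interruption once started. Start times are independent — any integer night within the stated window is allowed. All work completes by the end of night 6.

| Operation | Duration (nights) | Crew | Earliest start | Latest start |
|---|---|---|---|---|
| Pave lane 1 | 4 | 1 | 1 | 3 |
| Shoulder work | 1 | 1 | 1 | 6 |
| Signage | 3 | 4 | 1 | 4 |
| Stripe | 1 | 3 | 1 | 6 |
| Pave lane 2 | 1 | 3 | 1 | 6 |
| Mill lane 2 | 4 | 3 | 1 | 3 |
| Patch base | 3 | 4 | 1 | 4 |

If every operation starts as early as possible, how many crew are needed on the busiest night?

19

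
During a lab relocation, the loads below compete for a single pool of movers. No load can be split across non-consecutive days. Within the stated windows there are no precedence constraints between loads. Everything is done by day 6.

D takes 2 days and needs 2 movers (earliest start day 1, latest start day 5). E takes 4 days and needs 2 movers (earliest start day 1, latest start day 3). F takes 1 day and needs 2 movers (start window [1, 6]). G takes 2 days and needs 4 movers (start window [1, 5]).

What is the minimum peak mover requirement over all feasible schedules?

4

Early-start (D@1, E@1, F@1, G@1) gives peak 10: d1:10  d2:8  d3:2  d4:2  d5:0  d6:0.
Shift F→3, G→5.
Schedule D@1, E@1, F@3, G@5: d1:4  d2:4  d3:4  d4:2  d5:4  d6:4 — peak 4.
Total mover-days = 22 over 6 days ⇒ peak ≥ ⌈22/6⌉ = 4, so 4 is optimal.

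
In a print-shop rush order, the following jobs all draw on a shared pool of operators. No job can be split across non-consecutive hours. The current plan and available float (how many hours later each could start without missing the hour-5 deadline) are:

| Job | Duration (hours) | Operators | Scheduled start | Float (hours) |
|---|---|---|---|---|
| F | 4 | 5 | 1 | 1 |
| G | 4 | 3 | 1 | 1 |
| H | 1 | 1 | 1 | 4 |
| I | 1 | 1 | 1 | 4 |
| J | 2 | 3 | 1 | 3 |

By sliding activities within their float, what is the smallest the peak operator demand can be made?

11

Early-start (F@1, G@1, H@1, I@1, J@1) gives peak 13: h1:13  h2:11  h3:8  h4:8  h5:0.
Shift J→2.
Schedule F@1, G@1, H@1, I@1, J@2: h1:10  h2:11  h3:11  h4:8  h5:0 — peak 11.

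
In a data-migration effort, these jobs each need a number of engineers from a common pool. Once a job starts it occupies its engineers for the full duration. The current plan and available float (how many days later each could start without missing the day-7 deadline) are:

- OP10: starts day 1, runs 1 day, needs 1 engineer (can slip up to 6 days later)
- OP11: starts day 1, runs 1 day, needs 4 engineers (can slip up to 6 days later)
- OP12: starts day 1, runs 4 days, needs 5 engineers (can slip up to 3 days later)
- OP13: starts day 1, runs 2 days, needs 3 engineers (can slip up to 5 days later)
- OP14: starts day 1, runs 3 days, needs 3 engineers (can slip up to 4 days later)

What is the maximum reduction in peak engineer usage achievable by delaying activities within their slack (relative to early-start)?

9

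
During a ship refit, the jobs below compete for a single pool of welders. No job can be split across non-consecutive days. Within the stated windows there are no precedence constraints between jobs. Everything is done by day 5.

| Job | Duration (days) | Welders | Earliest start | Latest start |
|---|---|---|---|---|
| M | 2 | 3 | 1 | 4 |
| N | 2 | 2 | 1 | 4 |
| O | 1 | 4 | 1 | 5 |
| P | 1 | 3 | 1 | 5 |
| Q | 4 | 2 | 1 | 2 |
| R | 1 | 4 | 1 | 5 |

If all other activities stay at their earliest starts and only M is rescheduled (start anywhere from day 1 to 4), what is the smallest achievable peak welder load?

15

M@1: d1:18  d2:7  d3:2  d4:2  d5:0 → peak 18
M@2: d1:15  d2:7  d3:5  d4:2  d5:0 → peak 15
M@3: d1:15  d2:4  d3:5  d4:5  d5:0 → peak 15
M@4: d1:15  d2:4  d3:2  d4:5  d5:3 → peak 15
Best is M@2, peak 15.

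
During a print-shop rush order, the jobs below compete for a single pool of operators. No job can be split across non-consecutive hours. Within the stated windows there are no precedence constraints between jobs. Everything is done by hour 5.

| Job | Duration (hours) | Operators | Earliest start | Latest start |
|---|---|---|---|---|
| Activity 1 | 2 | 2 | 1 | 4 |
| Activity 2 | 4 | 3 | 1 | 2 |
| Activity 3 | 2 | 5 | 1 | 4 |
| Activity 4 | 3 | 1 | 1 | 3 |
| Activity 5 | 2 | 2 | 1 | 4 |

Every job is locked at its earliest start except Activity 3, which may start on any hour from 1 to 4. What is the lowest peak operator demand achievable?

8

Activity 3@1: h1:13  h2:13  h3:4  h4:3  h5:0 → peak 13
Activity 3@2: h1:8  h2:13  h3:9  h4:3  h5:0 → peak 13
Activity 3@3: h1:8  h2:8  h3:9  h4:8  h5:0 → peak 9
Activity 3@4: h1:8  h2:8  h3:4  h4:8  h5:5 → peak 8
Best is Activity 3@4, peak 8.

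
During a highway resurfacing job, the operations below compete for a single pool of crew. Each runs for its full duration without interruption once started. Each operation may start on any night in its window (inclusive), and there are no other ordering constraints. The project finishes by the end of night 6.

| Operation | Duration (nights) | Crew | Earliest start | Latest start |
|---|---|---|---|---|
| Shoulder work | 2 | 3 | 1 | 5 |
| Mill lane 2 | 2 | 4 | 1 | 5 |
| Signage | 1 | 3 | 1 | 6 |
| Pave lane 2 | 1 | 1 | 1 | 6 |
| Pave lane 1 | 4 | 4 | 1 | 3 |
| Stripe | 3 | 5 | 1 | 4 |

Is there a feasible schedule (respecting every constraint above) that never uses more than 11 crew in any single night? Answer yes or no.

yes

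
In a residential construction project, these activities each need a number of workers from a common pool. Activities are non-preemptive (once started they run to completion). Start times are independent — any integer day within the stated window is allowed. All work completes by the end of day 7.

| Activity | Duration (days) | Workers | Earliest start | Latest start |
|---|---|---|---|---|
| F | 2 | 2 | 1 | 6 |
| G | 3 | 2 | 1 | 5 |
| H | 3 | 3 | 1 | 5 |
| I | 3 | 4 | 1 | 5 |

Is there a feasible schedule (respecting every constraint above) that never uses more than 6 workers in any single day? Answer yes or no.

yes

Schedule F@1, G@3, H@1, I@4: d1:5  d2:5  d3:5  d4:6  d5:6  d6:4  d7:0 — peak 6 ≤ 6.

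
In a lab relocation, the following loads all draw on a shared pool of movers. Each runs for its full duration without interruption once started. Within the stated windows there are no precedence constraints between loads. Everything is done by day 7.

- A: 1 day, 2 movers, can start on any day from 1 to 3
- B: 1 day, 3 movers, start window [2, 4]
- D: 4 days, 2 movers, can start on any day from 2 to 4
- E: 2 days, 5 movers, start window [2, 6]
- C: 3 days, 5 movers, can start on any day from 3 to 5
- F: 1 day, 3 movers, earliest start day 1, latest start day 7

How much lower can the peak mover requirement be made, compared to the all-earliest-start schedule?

5

Early-start peak: d1:5  d2:10  d3:12  d4:7  d5:7  d6:0  d7:0 ⇒ 12.
Leveled (A@1, B@2, D@2, E@3, C@5, F@1): d1:5  d2:5  d3:7  d4:7  d5:7  d6:5  d7:5 ⇒ 7.
Reduction 12 − 7 = 5.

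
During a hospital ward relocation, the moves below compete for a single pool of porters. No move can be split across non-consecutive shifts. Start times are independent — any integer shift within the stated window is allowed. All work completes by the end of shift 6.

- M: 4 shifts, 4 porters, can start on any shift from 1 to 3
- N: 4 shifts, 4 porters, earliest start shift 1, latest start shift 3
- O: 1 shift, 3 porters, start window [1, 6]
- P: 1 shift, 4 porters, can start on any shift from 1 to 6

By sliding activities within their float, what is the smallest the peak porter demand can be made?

Early-start (M@1, N@1, O@1, P@1) gives peak 15: s1:15  s2:8  s3:8  s4:8  s5:0  s6:0.
Shift O→5, P→5.
Schedule M@1, N@1, O@5, P@5: s1:8  s2:8  s3:8  s4:8  s5:7  s6:0 — peak 8.

8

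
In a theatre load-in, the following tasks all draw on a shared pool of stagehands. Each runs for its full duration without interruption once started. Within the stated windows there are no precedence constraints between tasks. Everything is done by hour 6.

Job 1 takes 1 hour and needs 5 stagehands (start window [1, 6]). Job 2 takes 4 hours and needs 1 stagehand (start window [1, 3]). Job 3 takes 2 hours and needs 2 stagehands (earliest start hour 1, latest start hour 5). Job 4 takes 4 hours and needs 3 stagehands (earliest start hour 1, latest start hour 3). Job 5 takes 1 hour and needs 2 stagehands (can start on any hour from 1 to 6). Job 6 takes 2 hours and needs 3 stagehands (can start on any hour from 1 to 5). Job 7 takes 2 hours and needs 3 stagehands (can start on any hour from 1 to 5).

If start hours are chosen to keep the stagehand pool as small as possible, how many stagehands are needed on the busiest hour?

Early-start (Job 1@1, Job 2@1, Job 3@1, Job 4@1, Job 5@1, Job 6@1, Job 7@1) gives peak 19: h1:19  h2:12  h3:4  h4:4  h5:0  h6:0.
Shift Job 2→2, Job 4→2, Job 5→6, Job 6→3, Job 7→5.
Schedule Job 1@1, Job 2@2, Job 3@1, Job 4@2, Job 5@6, Job 6@3, Job 7@5: h1:7  h2:6  h3:7  h4:7  h5:7  h6:5 — peak 7.
Total stagehand-hours = 39 over 6 hours ⇒ peak ≥ ⌈39/6⌉ = 7, so 7 is optimal.

7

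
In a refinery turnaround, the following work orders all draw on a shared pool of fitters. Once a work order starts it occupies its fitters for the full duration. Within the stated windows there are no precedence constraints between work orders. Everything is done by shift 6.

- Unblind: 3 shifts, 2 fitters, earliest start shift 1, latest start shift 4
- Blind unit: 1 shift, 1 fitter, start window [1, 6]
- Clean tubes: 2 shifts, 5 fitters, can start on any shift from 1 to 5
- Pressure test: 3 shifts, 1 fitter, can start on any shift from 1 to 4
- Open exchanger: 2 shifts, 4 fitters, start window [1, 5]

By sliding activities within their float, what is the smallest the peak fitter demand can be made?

Early-start (Unblind@1, Blind unit@1, Clean tubes@1, Pressure test@1, Open exchanger@1) gives peak 13: s1:13  s2:12  s3:3  s4:0  s5:0  s6:0.
Shift Clean tubes→4, Pressure test→4, Open exchanger→2.
Schedule Unblind@1, Blind unit@1, Clean tubes@4, Pressure test@4, Open exchanger@2: s1:3  s2:6  s3:6  s4:6  s5:6  s6:1 — peak 6.

6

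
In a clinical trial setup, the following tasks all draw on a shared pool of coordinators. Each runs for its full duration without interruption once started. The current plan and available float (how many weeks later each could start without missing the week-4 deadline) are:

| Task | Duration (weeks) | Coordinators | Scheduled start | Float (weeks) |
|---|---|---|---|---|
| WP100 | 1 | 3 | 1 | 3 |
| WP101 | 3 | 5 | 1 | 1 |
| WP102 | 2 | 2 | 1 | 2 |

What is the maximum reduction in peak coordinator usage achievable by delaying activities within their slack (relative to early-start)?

3

Early-start peak: w1:10  w2:7  w3:5  w4:0 ⇒ 10.
Leveled (WP100@1, WP101@2, WP102@1): w1:5  w2:7  w3:5  w4:5 ⇒ 7.
Reduction 10 − 7 = 3.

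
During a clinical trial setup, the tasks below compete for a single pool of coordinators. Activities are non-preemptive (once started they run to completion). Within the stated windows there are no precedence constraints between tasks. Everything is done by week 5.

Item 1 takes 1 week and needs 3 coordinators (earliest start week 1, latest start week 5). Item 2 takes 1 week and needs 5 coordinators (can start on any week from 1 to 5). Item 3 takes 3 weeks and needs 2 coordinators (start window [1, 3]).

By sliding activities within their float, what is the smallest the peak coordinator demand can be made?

5

Early-start (Item 1@1, Item 2@1, Item 3@1) gives peak 10: w1:10  w2:2  w3:2  w4:0  w5:0.
Shift Item 2→2, Item 3→3.
Schedule Item 1@1, Item 2@2, Item 3@3: w1:3  w2:5  w3:2  w4:2  w5:2 — peak 5.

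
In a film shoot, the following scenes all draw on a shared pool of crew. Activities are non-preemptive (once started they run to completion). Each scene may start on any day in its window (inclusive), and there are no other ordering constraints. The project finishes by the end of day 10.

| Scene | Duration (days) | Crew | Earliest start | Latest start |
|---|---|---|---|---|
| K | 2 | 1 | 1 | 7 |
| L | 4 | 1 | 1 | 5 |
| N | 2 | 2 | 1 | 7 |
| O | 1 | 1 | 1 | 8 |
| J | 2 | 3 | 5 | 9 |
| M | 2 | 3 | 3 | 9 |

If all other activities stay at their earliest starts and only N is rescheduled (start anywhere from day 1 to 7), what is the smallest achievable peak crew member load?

4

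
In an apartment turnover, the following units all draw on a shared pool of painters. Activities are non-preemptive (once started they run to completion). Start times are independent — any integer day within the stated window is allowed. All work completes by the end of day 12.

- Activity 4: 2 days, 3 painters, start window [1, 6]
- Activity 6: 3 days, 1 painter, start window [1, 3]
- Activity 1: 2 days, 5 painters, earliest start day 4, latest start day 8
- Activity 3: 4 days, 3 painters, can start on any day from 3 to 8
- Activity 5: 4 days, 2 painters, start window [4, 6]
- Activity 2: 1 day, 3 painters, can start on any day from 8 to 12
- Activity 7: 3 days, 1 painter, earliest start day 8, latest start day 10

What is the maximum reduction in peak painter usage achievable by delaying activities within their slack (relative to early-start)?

Early-start peak: d1:4  d2:4  d3:4  d4:10  d5:10  d6:5  d7:2  d8:4  d9:1  d10:1  d11:0  d12:0 ⇒ 10.
Leveled (Activity 4@1, Activity 6@1, Activity 1@4, Activity 3@6, Activity 5@6, Activity 2@10, Activity 7@10): d1:4  d2:4  d3:1  d4:5  d5:5  d6:5  d7:5  d8:5  d9:5  d10:4  d11:1  d12:1 ⇒ 5.
Reduction 10 − 5 = 5.

5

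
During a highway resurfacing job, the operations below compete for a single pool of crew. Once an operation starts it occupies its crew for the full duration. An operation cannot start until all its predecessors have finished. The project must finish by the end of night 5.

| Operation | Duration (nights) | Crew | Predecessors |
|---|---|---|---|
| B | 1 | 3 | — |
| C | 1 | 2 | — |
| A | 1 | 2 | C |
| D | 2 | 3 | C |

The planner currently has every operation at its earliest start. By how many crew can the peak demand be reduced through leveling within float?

2

Early-start peak: n1:5  n2:5  n3:3  n4:0  n5:0 ⇒ 5.
Leveled (B@1, C@2, A@3, D@4): n1:3  n2:2  n3:2  n4:3  n5:3 ⇒ 3.
Reduction 5 − 3 = 2.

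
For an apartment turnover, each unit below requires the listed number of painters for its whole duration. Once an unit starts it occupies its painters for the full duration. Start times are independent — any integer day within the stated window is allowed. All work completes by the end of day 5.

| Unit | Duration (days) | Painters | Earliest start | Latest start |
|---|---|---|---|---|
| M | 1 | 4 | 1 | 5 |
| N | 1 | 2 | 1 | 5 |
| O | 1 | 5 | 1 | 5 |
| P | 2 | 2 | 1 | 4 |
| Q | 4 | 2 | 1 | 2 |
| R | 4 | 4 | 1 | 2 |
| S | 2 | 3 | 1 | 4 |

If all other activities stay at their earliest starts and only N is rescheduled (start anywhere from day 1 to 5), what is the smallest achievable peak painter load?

20

N@1: d1:22  d2:11  d3:6  d4:6  d5:0 → peak 22
N@2: d1:20  d2:13  d3:6  d4:6  d5:0 → peak 20
N@3: d1:20  d2:11  d3:8  d4:6  d5:0 → peak 20
N@4: d1:20  d2:11  d3:6  d4:8  d5:0 → peak 20
N@5: d1:20  d2:11  d3:6  d4:6  d5:2 → peak 20
Best is N@2, peak 20.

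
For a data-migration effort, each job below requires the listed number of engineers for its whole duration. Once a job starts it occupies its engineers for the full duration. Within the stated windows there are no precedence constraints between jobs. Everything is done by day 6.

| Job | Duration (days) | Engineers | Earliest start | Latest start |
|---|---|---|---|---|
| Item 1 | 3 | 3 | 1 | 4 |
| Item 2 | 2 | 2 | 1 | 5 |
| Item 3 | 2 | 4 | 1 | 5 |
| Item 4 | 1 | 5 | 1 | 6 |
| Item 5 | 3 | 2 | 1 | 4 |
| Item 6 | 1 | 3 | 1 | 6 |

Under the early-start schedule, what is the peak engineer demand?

19

Early-start schedule: Item 1@1, Item 2@1, Item 3@1, Item 4@1, Item 5@1, Item 6@1.
Load per day: day 1: 19, day 2: 11, day 3: 5, day 4: 0, day 5: 0, day 6: 0.
Peak is 19.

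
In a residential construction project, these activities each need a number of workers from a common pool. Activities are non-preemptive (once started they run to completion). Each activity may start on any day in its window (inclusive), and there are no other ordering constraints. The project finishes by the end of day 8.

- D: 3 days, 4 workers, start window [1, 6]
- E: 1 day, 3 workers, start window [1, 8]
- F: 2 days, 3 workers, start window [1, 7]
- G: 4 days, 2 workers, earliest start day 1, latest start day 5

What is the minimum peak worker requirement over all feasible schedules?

5

Early-start (D@1, E@1, F@1, G@1) gives peak 12: d1:12  d2:9  d3:6  d4:2  d5:0  d6:0  d7:0  d8:0.
Shift E→4, F→5, G→4.
Schedule D@1, E@4, F@5, G@4: d1:4  d2:4  d3:4  d4:5  d5:5  d6:5  d7:2  d8:0 — peak 5.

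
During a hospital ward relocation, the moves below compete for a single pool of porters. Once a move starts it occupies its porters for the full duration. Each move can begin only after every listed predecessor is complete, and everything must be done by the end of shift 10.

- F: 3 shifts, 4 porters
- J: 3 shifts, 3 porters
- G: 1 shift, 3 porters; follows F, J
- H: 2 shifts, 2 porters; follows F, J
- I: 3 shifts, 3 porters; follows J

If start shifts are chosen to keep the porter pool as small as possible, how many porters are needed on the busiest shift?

Early-start (F@1, J@1, G@4, H@4, I@4) gives peak 8: s1:7  s2:7  s3:7  s4:8  s5:5  s6:3  s7:0  s8:0  s9:0  s10:0.
Shift J→4, G→7, H→7, I→8.
Schedule F@1, J@4, G@7, H@7, I@8: s1:4  s2:4  s3:4  s4:3  s5:3  s6:3  s7:5  s8:5  s9:3  s10:3 — peak 5.

5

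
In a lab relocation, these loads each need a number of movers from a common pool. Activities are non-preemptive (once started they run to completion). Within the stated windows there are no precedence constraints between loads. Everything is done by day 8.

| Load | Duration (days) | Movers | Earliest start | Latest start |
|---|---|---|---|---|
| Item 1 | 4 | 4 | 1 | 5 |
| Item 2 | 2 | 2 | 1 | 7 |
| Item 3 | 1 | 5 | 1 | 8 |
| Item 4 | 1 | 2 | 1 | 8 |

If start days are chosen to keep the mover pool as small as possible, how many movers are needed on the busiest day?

Early-start (Item 1@1, Item 2@1, Item 3@1, Item 4@1) gives peak 13: d1:13  d2:6  d3:4  d4:4  d5:0  d6:0  d7:0  d8:0.
Shift Item 2→5, Item 3→7, Item 4→5.
Schedule Item 1@1, Item 2@5, Item 3@7, Item 4@5: d1:4  d2:4  d3:4  d4:4  d5:4  d6:2  d7:5  d8:0 — peak 5.

5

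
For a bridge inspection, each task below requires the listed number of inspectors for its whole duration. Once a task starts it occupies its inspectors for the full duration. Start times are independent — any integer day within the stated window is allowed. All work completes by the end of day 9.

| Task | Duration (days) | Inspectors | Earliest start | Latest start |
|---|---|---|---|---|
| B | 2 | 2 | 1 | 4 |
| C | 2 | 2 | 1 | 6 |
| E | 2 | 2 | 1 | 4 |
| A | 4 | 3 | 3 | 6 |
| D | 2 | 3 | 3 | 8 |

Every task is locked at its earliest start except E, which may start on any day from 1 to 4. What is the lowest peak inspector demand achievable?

6

E@1: d1:6  d2:6  d3:6  d4:6  d5:3  d6:3  d7:0  d8:0  d9:0 → peak 6
E@2: d1:4  d2:6  d3:8  d4:6  d5:3  d6:3  d7:0  d8:0  d9:0 → peak 8
E@3: d1:4  d2:4  d3:8  d4:8  d5:3  d6:3  d7:0  d8:0  d9:0 → peak 8
E@4: d1:4  d2:4  d3:6  d4:8  d5:5  d6:3  d7:0  d8:0  d9:0 → peak 8
Best is E@1, peak 6.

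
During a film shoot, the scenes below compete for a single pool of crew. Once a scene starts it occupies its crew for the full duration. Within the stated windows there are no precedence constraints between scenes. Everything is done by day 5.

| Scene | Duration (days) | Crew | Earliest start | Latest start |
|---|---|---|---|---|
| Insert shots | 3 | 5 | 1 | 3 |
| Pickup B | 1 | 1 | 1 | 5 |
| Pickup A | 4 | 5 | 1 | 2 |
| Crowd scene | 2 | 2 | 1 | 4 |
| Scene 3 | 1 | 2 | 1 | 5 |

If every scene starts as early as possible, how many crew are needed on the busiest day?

Early-start schedule: Insert shots@1, Pickup B@1, Pickup A@1, Crowd scene@1, Scene 3@1.
Load per day: day 1: 15, day 2: 12, day 3: 10, day 4: 5, day 5: 0.
Peak is 15.

15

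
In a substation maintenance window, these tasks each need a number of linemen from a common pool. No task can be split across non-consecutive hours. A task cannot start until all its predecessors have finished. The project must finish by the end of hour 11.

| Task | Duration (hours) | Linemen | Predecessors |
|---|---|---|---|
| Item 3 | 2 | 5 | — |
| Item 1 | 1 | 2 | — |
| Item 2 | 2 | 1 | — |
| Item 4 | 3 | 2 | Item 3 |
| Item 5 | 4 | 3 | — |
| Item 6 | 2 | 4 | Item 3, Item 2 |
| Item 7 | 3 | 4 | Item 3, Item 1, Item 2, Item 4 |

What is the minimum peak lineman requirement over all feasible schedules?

6

Early-start (Item 3@1, Item 1@1, Item 2@1, Item 4@3, Item 5@1, Item 6@3, Item 7@6) gives peak 11: h1:11  h2:9  h3:9  h4:9  h5:2  h6:4  h7:4  h8:4  h9:0  h10:0  h11:0.
Shift Item 1→3, Item 4→4, Item 5→3, Item 6→7, Item 7→9.
Schedule Item 3@1, Item 1@3, Item 2@1, Item 4@4, Item 5@3, Item 6@7, Item 7@9: h1:6  h2:6  h3:5  h4:5  h5:5  h6:5  h7:4  h8:4  h9:4  h10:4  h11:4 — peak 6.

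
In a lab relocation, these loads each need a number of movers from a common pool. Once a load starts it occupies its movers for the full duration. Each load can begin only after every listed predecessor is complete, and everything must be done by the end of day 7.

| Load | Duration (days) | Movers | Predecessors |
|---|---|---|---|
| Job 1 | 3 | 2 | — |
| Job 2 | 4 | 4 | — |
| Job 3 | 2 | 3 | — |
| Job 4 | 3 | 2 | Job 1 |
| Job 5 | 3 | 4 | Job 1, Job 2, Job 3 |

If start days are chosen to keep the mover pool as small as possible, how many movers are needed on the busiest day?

9

Schedule Job 1@1, Job 2@1, Job 3@1, Job 4@4, Job 5@5: d1:9  d2:9  d3:6  d4:6  d5:6  d6:6  d7:4 — peak 9.
No arrangement of the 9 feasible schedules does better.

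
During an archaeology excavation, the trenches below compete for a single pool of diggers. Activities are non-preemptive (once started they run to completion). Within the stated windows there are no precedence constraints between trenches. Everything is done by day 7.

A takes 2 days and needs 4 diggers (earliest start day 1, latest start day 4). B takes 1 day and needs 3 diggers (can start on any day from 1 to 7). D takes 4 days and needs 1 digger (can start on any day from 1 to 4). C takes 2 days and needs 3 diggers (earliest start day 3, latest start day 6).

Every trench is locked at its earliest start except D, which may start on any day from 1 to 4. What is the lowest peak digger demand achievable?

7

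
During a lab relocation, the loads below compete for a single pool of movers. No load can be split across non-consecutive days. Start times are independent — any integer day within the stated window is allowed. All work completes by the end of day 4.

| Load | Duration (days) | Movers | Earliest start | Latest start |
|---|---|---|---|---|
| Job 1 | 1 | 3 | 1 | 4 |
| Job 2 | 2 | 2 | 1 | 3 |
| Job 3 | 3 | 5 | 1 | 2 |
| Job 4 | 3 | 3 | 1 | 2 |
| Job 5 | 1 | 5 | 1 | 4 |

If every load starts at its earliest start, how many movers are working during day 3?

At early start, day 3 has: Job 3, Job 4.
Demand: 5 + 3 = 8.

8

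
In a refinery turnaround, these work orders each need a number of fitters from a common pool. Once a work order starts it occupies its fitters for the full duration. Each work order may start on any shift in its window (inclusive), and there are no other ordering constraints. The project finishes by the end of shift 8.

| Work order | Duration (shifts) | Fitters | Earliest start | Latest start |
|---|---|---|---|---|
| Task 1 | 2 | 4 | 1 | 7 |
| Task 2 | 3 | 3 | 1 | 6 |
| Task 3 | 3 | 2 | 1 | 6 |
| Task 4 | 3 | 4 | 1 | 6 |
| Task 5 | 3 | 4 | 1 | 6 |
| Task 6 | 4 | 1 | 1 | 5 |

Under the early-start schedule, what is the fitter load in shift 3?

14

At early start, shift 3 has: Task 2, Task 3, Task 4, Task 5, Task 6.
Demand: 3 + 2 + 4 + 4 + 1 = 14.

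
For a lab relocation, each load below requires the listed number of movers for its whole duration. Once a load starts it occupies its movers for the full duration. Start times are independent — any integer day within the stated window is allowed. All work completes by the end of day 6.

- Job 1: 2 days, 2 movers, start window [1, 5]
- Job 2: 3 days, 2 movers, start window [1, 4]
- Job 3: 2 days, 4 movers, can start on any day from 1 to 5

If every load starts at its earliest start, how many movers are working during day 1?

8

At early start, day 1 has: Job 1, Job 2, Job 3.
Demand: 2 + 2 + 4 = 8.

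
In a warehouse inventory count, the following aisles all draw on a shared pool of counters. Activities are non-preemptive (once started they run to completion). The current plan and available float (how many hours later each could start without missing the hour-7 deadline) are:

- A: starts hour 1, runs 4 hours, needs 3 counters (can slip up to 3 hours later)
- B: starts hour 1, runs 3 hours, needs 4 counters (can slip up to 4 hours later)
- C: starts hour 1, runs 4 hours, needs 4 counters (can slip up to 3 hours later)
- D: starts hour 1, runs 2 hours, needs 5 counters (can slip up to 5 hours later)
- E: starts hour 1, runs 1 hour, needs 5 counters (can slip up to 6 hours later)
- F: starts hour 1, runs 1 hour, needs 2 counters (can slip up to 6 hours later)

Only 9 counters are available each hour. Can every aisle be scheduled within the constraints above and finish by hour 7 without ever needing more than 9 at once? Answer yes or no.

Schedule A@1, B@1, C@4, D@5, E@7, F@1: h1:9  h2:7  h3:7  h4:7  h5:9  h6:9  h7:9 — peak 9 ≤ 9.

yes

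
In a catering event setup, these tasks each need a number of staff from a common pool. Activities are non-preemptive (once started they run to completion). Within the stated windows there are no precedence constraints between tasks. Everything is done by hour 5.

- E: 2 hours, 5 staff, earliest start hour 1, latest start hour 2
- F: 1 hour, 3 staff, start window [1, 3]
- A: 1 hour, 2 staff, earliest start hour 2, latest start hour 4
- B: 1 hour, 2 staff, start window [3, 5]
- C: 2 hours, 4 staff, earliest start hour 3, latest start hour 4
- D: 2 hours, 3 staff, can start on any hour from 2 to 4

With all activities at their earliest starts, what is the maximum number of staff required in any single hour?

10

Early-start schedule: E@1, F@1, A@2, B@3, C@3, D@2.
Load per hour: hour 1: 8, hour 2: 10, hour 3: 9, hour 4: 4, hour 5: 0.
Peak is 10.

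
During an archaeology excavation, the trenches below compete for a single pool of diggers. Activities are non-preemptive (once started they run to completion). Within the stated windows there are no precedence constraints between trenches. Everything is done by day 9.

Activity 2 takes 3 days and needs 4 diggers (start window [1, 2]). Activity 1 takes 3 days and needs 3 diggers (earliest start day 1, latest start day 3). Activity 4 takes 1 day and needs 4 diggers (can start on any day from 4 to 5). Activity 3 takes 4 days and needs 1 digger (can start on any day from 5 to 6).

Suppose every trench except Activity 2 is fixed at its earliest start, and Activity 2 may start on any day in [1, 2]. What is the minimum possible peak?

7

Activity 2@1: d1:7  d2:7  d3:7  d4:4  d5:1  d6:1  d7:1  d8:1  d9:0 → peak 7
Activity 2@2: d1:3  d2:7  d3:7  d4:8  d5:1  d6:1  d7:1  d8:1  d9:0 → peak 8
Best is Activity 2@1, peak 7.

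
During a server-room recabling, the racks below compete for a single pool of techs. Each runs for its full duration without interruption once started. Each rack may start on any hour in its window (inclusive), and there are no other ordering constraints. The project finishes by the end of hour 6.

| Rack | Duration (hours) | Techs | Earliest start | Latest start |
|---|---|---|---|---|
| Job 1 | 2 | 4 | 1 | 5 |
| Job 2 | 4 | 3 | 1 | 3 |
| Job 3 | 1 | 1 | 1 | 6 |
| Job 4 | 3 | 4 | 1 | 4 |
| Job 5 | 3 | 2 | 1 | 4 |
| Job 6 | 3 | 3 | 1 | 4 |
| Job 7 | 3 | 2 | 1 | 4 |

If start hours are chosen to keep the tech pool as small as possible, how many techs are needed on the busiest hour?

Early-start (Job 1@1, Job 2@1, Job 3@1, Job 4@1, Job 5@1, Job 6@1, Job 7@1) gives peak 19: h1:19  h2:18  h3:14  h4:3  h5:0  h6:0.
Shift Job 2→3, Job 3→3, Job 4→4, Job 7→4.
Schedule Job 1@1, Job 2@3, Job 3@3, Job 4@4, Job 5@1, Job 6@1, Job 7@4: h1:9  h2:9  h3:9  h4:9  h5:9  h6:9 — peak 9.
Total tech-hours = 54 over 6 hours ⇒ peak ≥ ⌈54/6⌉ = 9, so 9 is optimal.

9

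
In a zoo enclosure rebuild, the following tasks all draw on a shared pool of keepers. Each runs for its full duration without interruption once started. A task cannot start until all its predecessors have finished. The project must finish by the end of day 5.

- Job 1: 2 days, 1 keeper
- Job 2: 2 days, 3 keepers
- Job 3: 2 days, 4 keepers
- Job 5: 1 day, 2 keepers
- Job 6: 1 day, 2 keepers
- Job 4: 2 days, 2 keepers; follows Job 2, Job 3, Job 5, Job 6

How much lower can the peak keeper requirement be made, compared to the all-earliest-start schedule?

5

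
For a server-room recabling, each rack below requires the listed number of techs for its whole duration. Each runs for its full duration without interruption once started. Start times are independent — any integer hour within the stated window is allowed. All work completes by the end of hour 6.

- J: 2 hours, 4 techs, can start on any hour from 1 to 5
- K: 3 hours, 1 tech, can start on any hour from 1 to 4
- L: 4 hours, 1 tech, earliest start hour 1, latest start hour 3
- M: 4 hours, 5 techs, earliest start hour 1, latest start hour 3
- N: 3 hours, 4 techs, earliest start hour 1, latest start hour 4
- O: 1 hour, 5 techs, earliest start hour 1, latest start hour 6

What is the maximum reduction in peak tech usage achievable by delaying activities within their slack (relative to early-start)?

10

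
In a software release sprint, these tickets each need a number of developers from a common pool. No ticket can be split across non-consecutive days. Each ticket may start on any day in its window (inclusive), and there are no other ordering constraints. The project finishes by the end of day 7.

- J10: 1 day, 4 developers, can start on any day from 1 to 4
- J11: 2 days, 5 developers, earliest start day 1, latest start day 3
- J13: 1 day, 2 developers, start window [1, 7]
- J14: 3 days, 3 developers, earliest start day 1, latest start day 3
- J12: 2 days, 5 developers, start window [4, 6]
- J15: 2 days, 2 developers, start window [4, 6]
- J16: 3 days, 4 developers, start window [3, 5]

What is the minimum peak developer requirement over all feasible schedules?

8

Early-start (J10@1, J11@1, J13@1, J14@1, J12@4, J15@4, J16@3) gives peak 14: d1:14  d2:8  d3:7  d4:11  d5:11  d6:0  d7:0.
Shift J10→4, J13→5, J12→6, J15→5.
Schedule J10@4, J11@1, J13@5, J14@1, J12@6, J15@5, J16@3: d1:8  d2:8  d3:7  d4:8  d5:8  d6:7  d7:5 — peak 8.
Total developer-days = 51 over 7 days ⇒ peak ≥ ⌈51/7⌉ = 8, so 8 is optimal.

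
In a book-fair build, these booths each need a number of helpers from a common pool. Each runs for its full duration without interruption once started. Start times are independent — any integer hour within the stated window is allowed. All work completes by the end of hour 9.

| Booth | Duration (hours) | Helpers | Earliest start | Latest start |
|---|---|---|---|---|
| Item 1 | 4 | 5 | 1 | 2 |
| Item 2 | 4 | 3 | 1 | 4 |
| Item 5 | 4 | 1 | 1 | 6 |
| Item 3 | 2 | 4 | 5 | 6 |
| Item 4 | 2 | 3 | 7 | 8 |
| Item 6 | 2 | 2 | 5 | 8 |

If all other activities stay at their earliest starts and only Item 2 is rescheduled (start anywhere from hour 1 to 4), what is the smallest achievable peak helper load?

Item 2@1: h1:9  h2:9  h3:9  h4:9  h5:6  h6:6  h7:3  h8:3  h9:0 → peak 9
Item 2@2: h1:6  h2:9  h3:9  h4:9  h5:9  h6:6  h7:3  h8:3  h9:0 → peak 9
Item 2@3: h1:6  h2:6  h3:9  h4:9  h5:9  h6:9  h7:3  h8:3  h9:0 → peak 9
Item 2@4: h1:6  h2:6  h3:6  h4:9  h5:9  h6:9  h7:6  h8:3  h9:0 → peak 9
Best is Item 2@1, peak 9.

9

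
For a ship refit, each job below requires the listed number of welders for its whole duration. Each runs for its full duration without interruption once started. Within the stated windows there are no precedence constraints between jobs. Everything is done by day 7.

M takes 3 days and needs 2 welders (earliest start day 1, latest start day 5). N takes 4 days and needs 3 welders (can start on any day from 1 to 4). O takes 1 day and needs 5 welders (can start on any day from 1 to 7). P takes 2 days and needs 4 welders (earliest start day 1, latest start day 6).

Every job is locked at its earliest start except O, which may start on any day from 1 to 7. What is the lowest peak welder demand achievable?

9

O@1: d1:14  d2:9  d3:5  d4:3  d5:0  d6:0  d7:0 → peak 14
O@2: d1:9  d2:14  d3:5  d4:3  d5:0  d6:0  d7:0 → peak 14
O@3: d1:9  d2:9  d3:10  d4:3  d5:0  d6:0  d7:0 → peak 10
O@4: d1:9  d2:9  d3:5  d4:8  d5:0  d6:0  d7:0 → peak 9
O@5: d1:9  d2:9  d3:5  d4:3  d5:5  d6:0  d7:0 → peak 9
O@6: d1:9  d2:9  d3:5  d4:3  d5:0  d6:5  d7:0 → peak 9
O@7: d1:9  d2:9  d3:5  d4:3  d5:0  d6:0  d7:5 → peak 9
Best is O@4, peak 9.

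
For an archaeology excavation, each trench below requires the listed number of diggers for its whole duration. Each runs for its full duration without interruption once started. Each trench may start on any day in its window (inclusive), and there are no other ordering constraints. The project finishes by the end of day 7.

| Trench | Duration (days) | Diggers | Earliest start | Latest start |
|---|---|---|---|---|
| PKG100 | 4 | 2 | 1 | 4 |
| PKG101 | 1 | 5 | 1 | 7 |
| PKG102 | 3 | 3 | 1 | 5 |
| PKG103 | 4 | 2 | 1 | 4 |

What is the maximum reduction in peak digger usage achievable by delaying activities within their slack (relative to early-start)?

5

Early-start peak: d1:12  d2:7  d3:7  d4:4  d5:0  d6:0  d7:0 ⇒ 12.
Leveled (PKG100@1, PKG101@1, PKG102@2, PKG103@2): d1:7  d2:7  d3:7  d4:7  d5:2  d6:0  d7:0 ⇒ 7.
Reduction 12 − 7 = 5.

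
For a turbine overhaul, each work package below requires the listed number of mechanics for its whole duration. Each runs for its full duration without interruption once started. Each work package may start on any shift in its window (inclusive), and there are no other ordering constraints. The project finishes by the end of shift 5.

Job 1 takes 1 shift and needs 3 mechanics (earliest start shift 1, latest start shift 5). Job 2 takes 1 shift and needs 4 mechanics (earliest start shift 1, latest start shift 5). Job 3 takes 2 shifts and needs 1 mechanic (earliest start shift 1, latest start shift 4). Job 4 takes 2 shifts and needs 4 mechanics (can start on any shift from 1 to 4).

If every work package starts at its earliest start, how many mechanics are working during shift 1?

At early start, shift 1 has: Job 1, Job 2, Job 3, Job 4.
Demand: 3 + 4 + 1 + 4 = 12.

12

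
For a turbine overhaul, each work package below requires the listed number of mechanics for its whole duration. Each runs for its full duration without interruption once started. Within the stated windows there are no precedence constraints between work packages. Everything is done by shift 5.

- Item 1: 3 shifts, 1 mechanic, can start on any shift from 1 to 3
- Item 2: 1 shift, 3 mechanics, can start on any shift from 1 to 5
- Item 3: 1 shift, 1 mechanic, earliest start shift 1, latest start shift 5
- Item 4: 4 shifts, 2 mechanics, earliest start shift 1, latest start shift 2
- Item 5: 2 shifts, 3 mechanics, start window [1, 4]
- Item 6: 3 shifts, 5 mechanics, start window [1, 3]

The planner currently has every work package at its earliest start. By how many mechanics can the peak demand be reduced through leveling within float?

7

Early-start peak: s1:15  s2:11  s3:8  s4:2  s5:0 ⇒ 15.
Leveled (Item 1@1, Item 2@1, Item 3@1, Item 4@2, Item 5@1, Item 6@3): s1:8  s2:6  s3:8  s4:7  s5:7 ⇒ 8.
Reduction 15 − 8 = 7.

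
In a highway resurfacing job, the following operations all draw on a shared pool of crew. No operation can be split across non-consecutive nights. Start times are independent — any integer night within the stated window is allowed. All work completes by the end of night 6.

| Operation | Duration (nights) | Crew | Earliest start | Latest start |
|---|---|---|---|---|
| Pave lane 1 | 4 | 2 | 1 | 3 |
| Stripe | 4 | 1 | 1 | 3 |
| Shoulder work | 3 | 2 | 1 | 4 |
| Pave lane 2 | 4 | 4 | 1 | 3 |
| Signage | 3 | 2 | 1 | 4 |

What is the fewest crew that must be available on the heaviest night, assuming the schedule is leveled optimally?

9

Early-start (Pave lane 1@1, Stripe@1, Shoulder work@1, Pave lane 2@1, Signage@1) gives peak 11: n1:11  n2:11  n3:11  n4:7  n5:0  n6:0.
Shift Signage→4.
Schedule Pave lane 1@1, Stripe@1, Shoulder work@1, Pave lane 2@1, Signage@4: n1:9  n2:9  n3:9  n4:9  n5:2  n6:2 — peak 9.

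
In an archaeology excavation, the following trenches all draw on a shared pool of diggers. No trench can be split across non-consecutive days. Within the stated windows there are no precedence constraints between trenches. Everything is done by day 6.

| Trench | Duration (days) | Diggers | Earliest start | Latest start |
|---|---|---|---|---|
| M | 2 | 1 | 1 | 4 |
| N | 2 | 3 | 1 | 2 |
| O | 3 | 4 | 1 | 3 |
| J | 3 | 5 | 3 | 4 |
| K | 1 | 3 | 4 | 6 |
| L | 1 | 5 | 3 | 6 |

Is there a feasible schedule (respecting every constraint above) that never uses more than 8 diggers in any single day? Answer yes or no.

no

The minimum achievable peak is 9; 8 < 9, so no feasible schedule stays within the cap.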